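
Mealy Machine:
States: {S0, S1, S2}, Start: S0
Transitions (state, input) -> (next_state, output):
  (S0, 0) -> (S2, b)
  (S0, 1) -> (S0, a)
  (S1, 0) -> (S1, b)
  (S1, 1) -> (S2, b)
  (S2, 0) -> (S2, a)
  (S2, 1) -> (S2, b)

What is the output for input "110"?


Step-by-step:
  (S0, 1) -> (S0, a)
  (S0, 1) -> (S0, a)
  (S0, 0) -> (S2, b)

"aab"


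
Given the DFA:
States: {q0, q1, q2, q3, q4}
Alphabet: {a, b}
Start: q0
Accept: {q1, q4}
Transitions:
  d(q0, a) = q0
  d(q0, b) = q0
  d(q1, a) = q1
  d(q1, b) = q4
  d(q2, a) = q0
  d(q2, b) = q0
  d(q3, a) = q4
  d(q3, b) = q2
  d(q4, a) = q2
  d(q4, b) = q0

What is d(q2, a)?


Looking up transition d(q2, a)

q0


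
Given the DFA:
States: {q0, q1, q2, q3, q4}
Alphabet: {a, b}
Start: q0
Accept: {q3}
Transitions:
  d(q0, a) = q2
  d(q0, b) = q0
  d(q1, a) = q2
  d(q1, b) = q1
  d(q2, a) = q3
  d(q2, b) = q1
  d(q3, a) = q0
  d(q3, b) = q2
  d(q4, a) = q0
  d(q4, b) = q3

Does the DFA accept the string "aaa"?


Trace: q0 -> q2 -> q3 -> q0
Final state: q0
Accept states: {q3}

No, rejected (final state q0 is not an accept state)


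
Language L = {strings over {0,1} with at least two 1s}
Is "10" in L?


count('1') = 1

No, "10" is not in L


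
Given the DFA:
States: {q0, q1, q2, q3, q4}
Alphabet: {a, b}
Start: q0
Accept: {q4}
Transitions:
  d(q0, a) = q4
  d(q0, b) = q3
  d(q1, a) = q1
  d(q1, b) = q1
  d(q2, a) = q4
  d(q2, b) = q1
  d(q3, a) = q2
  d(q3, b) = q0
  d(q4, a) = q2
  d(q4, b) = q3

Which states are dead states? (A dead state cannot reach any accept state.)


Forward reachability from each state:
  q0 -> reaches accept state q4 (live)
  q1 -> reaches {q1}, no accept state (dead)
  q2 -> reaches accept state q4 (live)
  q3 -> reaches accept state q4 (live)
  q4 -> reaches accept state q4 (live)

{q1}


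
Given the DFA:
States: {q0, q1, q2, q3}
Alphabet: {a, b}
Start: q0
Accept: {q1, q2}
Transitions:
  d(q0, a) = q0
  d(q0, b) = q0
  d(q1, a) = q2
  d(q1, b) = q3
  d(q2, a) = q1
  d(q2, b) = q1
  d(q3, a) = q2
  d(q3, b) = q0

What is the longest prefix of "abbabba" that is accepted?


Run the DFA, marking each prefix where the state is accepting:
  "" -> q0 [reject]
  "a" -> q0 [reject]
  "ab" -> q0 [reject]
  "abb" -> q0 [reject]
  "abba" -> q0 [reject]
  "abbab" -> q0 [reject]
  "abbabb" -> q0 [reject]
  "abbabba" -> q0 [reject]

No prefix is accepted


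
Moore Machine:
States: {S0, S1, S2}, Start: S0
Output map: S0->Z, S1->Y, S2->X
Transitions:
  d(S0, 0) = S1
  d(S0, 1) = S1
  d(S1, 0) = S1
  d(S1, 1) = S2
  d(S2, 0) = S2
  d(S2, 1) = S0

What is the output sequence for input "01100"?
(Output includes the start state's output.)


Start: S0 (output Z)
  --0--> S1 (output Y)
  --1--> S2 (output X)
  --1--> S0 (output Z)
  --0--> S1 (output Y)
  --0--> S1 (output Y)

"ZYXZYY"


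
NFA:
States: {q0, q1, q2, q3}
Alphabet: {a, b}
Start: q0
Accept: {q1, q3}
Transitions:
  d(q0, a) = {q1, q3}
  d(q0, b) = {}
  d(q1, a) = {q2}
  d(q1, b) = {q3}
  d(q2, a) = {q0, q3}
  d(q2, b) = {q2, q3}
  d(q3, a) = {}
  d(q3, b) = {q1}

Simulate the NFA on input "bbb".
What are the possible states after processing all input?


Start: {q0}
  --b--> {}
  --b--> {}
  --b--> {}

{} (empty set, no valid transitions)


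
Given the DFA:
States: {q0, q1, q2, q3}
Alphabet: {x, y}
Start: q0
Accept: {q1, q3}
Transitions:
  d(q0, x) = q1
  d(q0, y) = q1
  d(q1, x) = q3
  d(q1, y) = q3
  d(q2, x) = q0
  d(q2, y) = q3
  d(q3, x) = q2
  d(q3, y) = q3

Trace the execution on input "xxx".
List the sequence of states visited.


Input: xxx
d(q0, x) = q1
d(q1, x) = q3
d(q3, x) = q2


q0 -> q1 -> q3 -> q2


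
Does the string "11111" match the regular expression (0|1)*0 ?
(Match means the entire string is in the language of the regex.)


|string| = 5; first = '1'; last = '1'

No, "11111" does not match (0|1)*0


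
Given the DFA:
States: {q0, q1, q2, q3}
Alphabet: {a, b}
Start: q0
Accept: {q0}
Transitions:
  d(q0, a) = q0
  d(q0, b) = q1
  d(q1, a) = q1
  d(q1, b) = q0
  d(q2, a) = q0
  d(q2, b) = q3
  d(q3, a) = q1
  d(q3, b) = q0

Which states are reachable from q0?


BFS from q0:
  layer 0: {q0}
  layer 1: {q1}

{q0, q1}


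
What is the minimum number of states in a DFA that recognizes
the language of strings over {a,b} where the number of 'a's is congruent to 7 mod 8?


States track (count of 'a') mod 8.
Need 8 states: one per remainder 0..7; accept = remainder 7.

8


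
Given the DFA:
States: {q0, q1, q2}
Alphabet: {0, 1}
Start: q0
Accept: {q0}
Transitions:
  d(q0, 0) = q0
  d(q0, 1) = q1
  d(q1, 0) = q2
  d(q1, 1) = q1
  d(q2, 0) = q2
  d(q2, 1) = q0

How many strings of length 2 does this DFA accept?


Enumerating all length-2 strings:
  "00" -> q0 [accept]
  "01" -> q1 [reject]
  "10" -> q2 [reject]
  "11" -> q1 [reject]

1 out of 4


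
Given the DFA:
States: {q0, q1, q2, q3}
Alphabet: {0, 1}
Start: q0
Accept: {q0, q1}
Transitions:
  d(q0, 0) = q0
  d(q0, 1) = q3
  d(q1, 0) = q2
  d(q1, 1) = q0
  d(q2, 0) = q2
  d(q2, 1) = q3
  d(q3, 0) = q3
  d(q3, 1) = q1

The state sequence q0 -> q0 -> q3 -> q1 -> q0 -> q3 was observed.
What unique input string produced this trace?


Trace back each transition to find the symbol:
  q0 --[0]--> q0
  q0 --[1]--> q3
  q3 --[1]--> q1
  q1 --[1]--> q0
  q0 --[1]--> q3

"01111"


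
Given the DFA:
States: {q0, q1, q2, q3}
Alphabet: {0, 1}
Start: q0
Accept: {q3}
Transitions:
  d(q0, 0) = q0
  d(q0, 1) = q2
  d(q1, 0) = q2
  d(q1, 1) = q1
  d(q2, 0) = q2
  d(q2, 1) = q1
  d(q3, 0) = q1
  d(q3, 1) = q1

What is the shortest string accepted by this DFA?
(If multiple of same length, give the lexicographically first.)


BFS by string length (lex-first path to each state shown):
  len 0: q0<-""
  len 1: q0<-"0", q2<-"1"
  len 2: q0<-"00", q1<-"11", q2<-"01"
  len 3: q0<-"000", q1<-"011", q2<-"001"
  len 4: q0<-"0000", q1<-"0011", q2<-"0001"
  len 5: q0<-"00000", q1<-"00011", q2<-"00001"
  len 6: q0<-"000000", q1<-"000011", q2<-"000001"
  len 7: q0<-"0000000", q1<-"0000011", q2<-"0000001"
  len 8: q0<-"00000000", q1<-"00000011", q2<-"00000001"

No string accepted (empty language)


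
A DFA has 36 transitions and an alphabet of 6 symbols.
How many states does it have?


Each state has exactly one transition per symbol.
states = transitions / |alphabet| = 36 / 6 = 6

6


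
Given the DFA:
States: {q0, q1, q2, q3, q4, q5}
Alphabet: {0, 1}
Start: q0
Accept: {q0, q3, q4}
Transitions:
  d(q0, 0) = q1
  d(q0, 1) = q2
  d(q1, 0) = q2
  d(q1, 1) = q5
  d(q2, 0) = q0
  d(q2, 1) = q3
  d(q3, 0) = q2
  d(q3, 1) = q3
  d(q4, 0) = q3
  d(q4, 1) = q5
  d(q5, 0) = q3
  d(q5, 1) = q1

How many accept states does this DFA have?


Accept states listed: {q0, q3, q4}
Counting: q0(1) q3(2) q4(3)

3


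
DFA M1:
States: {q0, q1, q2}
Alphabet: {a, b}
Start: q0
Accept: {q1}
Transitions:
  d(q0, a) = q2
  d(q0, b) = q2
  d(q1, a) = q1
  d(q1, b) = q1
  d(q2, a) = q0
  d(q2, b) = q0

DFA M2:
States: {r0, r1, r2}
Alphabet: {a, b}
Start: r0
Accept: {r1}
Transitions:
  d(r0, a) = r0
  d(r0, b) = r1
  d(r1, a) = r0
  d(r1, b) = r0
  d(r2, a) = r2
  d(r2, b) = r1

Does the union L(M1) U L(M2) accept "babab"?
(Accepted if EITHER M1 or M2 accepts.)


M1: final=q2 accepted=False
M2: final=r1 accepted=True

Yes, union accepts


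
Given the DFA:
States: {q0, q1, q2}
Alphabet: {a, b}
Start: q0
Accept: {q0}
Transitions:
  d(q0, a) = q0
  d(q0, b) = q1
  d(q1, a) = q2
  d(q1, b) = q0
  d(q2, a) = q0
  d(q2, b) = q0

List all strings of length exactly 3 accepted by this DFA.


All strings of length 3: 8 total
Accepted: 5

"aaa", "abb", "baa", "bab", "bba"


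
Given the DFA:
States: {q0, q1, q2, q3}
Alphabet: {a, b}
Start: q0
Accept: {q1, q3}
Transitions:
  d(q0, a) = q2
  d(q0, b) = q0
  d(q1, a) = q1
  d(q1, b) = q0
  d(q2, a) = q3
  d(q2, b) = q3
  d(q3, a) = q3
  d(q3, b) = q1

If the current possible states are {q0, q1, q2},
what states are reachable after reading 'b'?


Apply transition on 'b' from each current state:
  d(q0, b) = q0
  d(q1, b) = q0
  d(q2, b) = q3

{q0, q3}


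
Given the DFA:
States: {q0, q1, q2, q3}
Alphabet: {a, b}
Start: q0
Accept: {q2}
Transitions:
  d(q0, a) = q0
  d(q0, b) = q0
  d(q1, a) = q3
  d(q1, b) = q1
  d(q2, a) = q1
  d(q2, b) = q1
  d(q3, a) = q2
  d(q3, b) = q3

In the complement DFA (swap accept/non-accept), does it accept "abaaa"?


Trace: q0 -> q0 -> q0 -> q0 -> q0 -> q0
Final: q0
Original accept: {q2}
Complement: q0 is not in original accept

Yes, complement accepts (original rejects)


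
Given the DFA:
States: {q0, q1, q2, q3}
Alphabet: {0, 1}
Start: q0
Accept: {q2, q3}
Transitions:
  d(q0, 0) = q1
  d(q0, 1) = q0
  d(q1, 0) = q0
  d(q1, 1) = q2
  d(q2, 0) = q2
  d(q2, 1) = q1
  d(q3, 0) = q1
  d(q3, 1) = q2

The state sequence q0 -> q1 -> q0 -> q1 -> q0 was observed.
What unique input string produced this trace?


Trace back each transition to find the symbol:
  q0 --[0]--> q1
  q1 --[0]--> q0
  q0 --[0]--> q1
  q1 --[0]--> q0

"0000"


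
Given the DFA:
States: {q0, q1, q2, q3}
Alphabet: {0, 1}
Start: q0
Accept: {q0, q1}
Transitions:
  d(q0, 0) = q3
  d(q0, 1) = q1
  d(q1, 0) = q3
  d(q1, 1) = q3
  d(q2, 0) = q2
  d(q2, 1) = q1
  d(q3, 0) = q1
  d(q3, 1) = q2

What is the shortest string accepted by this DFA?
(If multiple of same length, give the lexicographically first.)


BFS by string length (lex-first path to each state shown):
  len 0: q0<-""
Found accept state at length 0.

"" (empty string)


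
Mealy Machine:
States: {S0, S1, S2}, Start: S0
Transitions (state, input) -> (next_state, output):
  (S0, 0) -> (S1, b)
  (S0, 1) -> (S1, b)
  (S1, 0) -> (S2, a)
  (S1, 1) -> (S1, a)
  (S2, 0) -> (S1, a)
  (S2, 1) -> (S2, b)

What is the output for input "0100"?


Step-by-step:
  (S0, 0) -> (S1, b)
  (S1, 1) -> (S1, a)
  (S1, 0) -> (S2, a)
  (S2, 0) -> (S1, a)

"baaa"


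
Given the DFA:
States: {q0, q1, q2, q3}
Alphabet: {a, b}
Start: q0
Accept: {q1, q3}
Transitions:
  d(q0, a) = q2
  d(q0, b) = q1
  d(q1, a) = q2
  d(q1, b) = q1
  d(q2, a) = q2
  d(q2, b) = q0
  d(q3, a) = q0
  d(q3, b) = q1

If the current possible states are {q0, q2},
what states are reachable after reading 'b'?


Apply transition on 'b' from each current state:
  d(q0, b) = q1
  d(q2, b) = q0

{q0, q1}


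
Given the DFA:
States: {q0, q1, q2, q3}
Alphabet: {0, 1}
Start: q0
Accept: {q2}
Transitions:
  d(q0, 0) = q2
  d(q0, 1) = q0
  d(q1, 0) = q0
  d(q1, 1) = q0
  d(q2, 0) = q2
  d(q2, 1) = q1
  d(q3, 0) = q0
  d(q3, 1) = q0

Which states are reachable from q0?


BFS from q0:
  layer 0: {q0}
  layer 1: {q2}
  layer 2: {q1}

{q0, q1, q2}


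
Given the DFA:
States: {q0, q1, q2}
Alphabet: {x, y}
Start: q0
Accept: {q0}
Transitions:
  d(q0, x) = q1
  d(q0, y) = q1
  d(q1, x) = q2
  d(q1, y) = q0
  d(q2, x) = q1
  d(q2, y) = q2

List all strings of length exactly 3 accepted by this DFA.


All strings of length 3: 8 total
Accepted: 0

None


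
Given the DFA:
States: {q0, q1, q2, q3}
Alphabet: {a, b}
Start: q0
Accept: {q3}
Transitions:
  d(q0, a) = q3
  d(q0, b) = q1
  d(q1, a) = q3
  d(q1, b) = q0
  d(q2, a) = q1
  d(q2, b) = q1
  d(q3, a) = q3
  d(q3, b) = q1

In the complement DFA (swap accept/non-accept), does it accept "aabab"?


Trace: q0 -> q3 -> q3 -> q1 -> q3 -> q1
Final: q1
Original accept: {q3}
Complement: q1 is not in original accept

Yes, complement accepts (original rejects)


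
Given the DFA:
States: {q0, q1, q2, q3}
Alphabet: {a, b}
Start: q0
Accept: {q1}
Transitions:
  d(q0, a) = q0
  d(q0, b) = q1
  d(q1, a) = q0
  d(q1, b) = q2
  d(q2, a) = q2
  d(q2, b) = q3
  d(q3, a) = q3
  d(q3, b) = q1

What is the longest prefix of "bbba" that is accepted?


Run the DFA, marking each prefix where the state is accepting:
  "" -> q0 [reject]
  "b" -> q1 [accept]
  "bb" -> q2 [reject]
  "bbb" -> q3 [reject]
  "bbba" -> q3 [reject]

"b"


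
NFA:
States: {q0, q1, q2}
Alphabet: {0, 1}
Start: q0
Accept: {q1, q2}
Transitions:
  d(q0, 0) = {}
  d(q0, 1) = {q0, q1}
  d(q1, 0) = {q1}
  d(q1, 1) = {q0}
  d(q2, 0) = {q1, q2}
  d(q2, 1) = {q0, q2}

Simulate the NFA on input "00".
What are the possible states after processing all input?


Start: {q0}
  --0--> {}
  --0--> {}

{} (empty set, no valid transitions)


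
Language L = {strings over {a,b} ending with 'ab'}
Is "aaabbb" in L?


last two symbols = 'bb'

No, "aaabbb" is not in L


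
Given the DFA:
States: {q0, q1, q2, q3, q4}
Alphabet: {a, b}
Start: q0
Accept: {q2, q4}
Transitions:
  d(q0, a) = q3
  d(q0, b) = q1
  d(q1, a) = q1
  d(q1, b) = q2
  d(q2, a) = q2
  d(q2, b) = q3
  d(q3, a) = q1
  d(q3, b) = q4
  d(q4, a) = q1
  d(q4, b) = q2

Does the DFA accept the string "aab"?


Trace: q0 -> q3 -> q1 -> q2
Final state: q2
Accept states: {q2, q4}

Yes, accepted (final state q2 is an accept state)


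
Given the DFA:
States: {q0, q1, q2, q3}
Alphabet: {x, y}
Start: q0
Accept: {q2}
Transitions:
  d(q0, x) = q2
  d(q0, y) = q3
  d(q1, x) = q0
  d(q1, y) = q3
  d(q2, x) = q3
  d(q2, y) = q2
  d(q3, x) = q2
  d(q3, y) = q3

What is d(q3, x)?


Looking up transition d(q3, x)

q2


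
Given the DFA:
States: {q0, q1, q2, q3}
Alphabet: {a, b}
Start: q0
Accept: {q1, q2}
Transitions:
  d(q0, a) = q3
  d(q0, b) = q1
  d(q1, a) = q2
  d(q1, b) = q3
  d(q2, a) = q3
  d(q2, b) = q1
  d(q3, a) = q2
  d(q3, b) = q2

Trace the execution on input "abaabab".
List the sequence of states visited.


Input: abaabab
d(q0, a) = q3
d(q3, b) = q2
d(q2, a) = q3
d(q3, a) = q2
d(q2, b) = q1
d(q1, a) = q2
d(q2, b) = q1


q0 -> q3 -> q2 -> q3 -> q2 -> q1 -> q2 -> q1


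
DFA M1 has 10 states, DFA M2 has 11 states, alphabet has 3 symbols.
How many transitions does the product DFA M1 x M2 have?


Product DFA has 10 * 11 = 110 states.
Each has 3 transitions: 110 * 3 = 330

330


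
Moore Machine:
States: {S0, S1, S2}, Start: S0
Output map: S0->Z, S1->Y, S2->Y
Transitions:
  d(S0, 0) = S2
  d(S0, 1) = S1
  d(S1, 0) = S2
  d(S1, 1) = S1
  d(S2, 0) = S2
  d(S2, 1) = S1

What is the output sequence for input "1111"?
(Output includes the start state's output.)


Start: S0 (output Z)
  --1--> S1 (output Y)
  --1--> S1 (output Y)
  --1--> S1 (output Y)
  --1--> S1 (output Y)

"ZYYYY"


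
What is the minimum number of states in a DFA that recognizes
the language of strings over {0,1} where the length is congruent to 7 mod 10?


States track (length) mod 10.
Need 10 states: one per remainder 0..9; accept = remainder 7.

10


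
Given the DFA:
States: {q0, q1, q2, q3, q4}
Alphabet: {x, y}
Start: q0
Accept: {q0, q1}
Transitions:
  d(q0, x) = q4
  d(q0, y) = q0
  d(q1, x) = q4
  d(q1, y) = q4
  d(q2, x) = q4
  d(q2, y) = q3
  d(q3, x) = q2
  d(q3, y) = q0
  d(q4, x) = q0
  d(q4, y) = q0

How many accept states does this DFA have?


Accept states listed: {q0, q1}
Counting: q0(1) q1(2)

2


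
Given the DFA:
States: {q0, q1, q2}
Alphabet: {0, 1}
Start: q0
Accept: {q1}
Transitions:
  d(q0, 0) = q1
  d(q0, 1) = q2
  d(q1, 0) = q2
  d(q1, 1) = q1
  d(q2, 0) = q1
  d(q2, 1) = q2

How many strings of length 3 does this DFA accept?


Enumerating all length-3 strings:
  "000" -> q1 [accept]
  "001" -> q2 [reject]
  "010" -> q2 [reject]
  "011" -> q1 [accept]
  "100" -> q2 [reject]
  "101" -> q1 [accept]
  "110" -> q1 [accept]
  "111" -> q2 [reject]

4 out of 8


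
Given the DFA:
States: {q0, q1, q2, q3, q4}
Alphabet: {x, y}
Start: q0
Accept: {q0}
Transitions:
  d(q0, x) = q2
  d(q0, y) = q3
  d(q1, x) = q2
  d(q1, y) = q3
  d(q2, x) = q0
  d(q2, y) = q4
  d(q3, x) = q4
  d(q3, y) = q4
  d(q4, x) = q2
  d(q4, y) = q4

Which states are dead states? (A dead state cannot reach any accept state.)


Forward reachability from each state:
  q0 -> reaches accept state q0 (live)
  q1 -> reaches accept state q0 (live)
  q2 -> reaches accept state q0 (live)
  q3 -> reaches accept state q0 (live)
  q4 -> reaches accept state q0 (live)

None (all states can reach an accept state)


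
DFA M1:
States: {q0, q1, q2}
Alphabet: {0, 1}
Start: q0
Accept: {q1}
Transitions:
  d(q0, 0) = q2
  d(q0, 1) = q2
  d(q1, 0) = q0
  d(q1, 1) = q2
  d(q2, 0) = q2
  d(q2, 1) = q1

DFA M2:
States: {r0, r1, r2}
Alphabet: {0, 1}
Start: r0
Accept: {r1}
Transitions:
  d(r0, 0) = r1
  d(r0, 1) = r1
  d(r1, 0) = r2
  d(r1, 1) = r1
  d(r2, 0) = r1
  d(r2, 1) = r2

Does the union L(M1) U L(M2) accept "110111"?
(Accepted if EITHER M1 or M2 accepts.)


M1: final=q2 accepted=False
M2: final=r2 accepted=False

No, union rejects (neither accepts)


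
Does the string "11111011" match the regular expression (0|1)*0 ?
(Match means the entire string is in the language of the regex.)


|string| = 8; first = '1'; last = '1'

No, "11111011" does not match (0|1)*0


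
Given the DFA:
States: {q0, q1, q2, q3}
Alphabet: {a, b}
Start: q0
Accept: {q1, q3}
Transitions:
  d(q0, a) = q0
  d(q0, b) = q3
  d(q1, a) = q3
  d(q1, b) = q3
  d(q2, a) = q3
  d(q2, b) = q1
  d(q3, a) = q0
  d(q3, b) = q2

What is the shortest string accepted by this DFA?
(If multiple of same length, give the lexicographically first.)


BFS by string length (lex-first path to each state shown):
  len 0: q0<-""
  len 1: q0<-"a", q3<-"b"
Found accept state at length 1.

"b"


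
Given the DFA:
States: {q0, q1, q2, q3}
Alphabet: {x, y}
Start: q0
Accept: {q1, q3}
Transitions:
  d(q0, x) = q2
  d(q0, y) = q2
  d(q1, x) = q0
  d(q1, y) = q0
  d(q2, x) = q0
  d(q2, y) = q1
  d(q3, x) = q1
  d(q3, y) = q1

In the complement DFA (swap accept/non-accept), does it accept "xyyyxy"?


Trace: q0 -> q2 -> q1 -> q0 -> q2 -> q0 -> q2
Final: q2
Original accept: {q1, q3}
Complement: q2 is not in original accept

Yes, complement accepts (original rejects)


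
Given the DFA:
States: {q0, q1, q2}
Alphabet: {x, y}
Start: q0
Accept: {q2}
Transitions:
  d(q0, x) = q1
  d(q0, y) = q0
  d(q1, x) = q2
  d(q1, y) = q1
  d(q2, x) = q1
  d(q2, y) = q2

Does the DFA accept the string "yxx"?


Trace: q0 -> q0 -> q1 -> q2
Final state: q2
Accept states: {q2}

Yes, accepted (final state q2 is an accept state)


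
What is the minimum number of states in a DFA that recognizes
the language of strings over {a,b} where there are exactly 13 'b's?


States: count = 0, 1, ..., 13 (that's 14 states), plus a dead state for count > 13.
Total: 14 + 1 = 15. Accept = count-13 state.

15


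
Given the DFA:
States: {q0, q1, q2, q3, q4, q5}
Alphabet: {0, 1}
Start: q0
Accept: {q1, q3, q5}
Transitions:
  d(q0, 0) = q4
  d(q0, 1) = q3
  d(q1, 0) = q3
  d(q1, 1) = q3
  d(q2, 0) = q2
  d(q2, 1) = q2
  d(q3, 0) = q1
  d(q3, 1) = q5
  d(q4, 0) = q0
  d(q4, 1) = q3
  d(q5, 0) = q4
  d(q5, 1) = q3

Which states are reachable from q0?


BFS from q0:
  layer 0: {q0}
  layer 1: {q3, q4}
  layer 2: {q1, q5}

{q0, q1, q3, q4, q5}


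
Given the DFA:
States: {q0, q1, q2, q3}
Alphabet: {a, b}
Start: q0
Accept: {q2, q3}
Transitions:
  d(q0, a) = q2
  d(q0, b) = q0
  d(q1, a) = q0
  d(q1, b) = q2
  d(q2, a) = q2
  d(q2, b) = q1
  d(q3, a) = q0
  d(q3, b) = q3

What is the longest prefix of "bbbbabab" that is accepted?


Run the DFA, marking each prefix where the state is accepting:
  "" -> q0 [reject]
  "b" -> q0 [reject]
  "bb" -> q0 [reject]
  "bbb" -> q0 [reject]
  "bbbb" -> q0 [reject]
  "bbbba" -> q2 [accept]
  "bbbbab" -> q1 [reject]
  "bbbbaba" -> q0 [reject]
  "bbbbabab" -> q0 [reject]

"bbbba"


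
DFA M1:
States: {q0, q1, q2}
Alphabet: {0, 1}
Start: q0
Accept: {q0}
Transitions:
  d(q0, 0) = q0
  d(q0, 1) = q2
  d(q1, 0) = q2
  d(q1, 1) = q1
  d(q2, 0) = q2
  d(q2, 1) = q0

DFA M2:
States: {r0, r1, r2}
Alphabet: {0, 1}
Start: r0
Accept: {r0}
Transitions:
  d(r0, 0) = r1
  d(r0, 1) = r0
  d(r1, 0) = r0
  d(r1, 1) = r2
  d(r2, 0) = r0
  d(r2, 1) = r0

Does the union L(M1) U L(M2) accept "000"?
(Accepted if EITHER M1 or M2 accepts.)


M1: final=q0 accepted=True
M2: final=r1 accepted=False

Yes, union accepts


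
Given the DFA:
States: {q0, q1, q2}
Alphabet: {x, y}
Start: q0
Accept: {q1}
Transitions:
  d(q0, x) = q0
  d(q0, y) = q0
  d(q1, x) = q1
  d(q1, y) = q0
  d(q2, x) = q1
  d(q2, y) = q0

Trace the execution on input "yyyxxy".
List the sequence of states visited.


Input: yyyxxy
d(q0, y) = q0
d(q0, y) = q0
d(q0, y) = q0
d(q0, x) = q0
d(q0, x) = q0
d(q0, y) = q0


q0 -> q0 -> q0 -> q0 -> q0 -> q0 -> q0


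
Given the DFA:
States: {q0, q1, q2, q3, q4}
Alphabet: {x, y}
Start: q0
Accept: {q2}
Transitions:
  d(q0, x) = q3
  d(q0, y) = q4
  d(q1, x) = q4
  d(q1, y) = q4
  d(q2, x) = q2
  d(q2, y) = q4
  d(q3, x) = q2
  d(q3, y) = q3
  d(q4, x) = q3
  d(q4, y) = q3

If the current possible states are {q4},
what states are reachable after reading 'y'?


Apply transition on 'y' from each current state:
  d(q4, y) = q3

{q3}


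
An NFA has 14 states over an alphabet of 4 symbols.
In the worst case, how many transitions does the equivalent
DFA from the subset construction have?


Subset construction: one DFA state per subset of NFA states = 2^14 = 16384 states.
Each DFA state has 4 outgoing transitions: 16384 * 4 = 65536

65536


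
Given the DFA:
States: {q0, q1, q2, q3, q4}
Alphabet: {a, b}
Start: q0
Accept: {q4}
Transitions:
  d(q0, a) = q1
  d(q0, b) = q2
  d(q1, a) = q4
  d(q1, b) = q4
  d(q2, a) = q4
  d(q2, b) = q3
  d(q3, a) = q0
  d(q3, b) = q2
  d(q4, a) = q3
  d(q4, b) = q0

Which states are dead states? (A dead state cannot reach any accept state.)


Forward reachability from each state:
  q0 -> reaches accept state q4 (live)
  q1 -> reaches accept state q4 (live)
  q2 -> reaches accept state q4 (live)
  q3 -> reaches accept state q4 (live)
  q4 -> reaches accept state q4 (live)

None (all states can reach an accept state)


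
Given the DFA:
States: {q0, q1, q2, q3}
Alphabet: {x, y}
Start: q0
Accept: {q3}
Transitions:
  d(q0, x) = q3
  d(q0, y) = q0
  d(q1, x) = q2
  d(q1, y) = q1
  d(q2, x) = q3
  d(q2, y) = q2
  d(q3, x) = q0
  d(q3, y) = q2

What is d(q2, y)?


Looking up transition d(q2, y)

q2


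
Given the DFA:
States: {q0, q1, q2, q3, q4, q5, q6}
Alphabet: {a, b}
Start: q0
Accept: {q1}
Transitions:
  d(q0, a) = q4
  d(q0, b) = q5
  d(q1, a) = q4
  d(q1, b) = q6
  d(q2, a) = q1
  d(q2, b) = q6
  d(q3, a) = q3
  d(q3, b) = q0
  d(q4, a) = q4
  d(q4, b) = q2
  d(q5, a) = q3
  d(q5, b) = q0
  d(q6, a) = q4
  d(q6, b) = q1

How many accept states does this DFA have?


Accept states listed: {q1}
Counting: q1(1)

1


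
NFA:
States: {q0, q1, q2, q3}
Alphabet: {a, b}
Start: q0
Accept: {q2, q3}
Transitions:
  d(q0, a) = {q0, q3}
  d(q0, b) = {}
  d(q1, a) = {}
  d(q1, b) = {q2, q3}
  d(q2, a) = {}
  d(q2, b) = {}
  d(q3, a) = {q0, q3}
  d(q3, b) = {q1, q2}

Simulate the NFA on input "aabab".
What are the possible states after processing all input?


Start: {q0}
  --a--> {q0, q3}
  --a--> {q0, q3}
  --b--> {q1, q2}
  --a--> {}
  --b--> {}

{} (empty set, no valid transitions)


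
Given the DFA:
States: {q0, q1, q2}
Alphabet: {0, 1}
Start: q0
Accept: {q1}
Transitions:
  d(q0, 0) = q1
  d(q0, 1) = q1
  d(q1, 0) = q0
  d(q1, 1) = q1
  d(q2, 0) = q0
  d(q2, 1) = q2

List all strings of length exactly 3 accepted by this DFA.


All strings of length 3: 8 total
Accepted: 6

"000", "001", "011", "100", "101", "111"


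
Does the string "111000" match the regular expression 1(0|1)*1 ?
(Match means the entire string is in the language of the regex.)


|string| = 6; first = '1'; last = '0'

No, "111000" does not match 1(0|1)*1


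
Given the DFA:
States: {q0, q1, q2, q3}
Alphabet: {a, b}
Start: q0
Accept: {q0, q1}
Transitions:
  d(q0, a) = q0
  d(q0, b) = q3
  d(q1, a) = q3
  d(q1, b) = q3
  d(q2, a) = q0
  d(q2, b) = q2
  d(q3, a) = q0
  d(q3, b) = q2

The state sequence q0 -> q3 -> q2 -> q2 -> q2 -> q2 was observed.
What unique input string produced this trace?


Trace back each transition to find the symbol:
  q0 --[b]--> q3
  q3 --[b]--> q2
  q2 --[b]--> q2
  q2 --[b]--> q2
  q2 --[b]--> q2

"bbbbb"


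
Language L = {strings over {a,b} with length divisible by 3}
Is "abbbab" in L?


length = 6; 6 mod 3 = 0

Yes, "abbbab" is in L


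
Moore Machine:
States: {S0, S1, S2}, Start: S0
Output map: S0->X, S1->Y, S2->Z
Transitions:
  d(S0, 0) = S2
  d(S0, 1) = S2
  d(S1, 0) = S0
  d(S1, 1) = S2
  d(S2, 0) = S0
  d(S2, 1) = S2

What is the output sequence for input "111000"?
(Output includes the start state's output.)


Start: S0 (output X)
  --1--> S2 (output Z)
  --1--> S2 (output Z)
  --1--> S2 (output Z)
  --0--> S0 (output X)
  --0--> S2 (output Z)
  --0--> S0 (output X)

"XZZZXZX"


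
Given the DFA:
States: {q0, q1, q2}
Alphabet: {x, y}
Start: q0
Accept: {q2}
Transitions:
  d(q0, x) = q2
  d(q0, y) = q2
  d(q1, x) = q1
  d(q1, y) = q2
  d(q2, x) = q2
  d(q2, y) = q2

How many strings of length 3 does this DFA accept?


Enumerating all length-3 strings:
  "xxx" -> q2 [accept]
  "xxy" -> q2 [accept]
  "xyx" -> q2 [accept]
  "xyy" -> q2 [accept]
  "yxx" -> q2 [accept]
  "yxy" -> q2 [accept]
  "yyx" -> q2 [accept]
  "yyy" -> q2 [accept]

8 out of 8


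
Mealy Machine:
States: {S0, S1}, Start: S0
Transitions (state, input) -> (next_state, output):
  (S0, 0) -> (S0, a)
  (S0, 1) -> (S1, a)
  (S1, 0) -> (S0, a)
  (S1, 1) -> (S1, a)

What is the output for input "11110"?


Step-by-step:
  (S0, 1) -> (S1, a)
  (S1, 1) -> (S1, a)
  (S1, 1) -> (S1, a)
  (S1, 1) -> (S1, a)
  (S1, 0) -> (S0, a)

"aaaaa"


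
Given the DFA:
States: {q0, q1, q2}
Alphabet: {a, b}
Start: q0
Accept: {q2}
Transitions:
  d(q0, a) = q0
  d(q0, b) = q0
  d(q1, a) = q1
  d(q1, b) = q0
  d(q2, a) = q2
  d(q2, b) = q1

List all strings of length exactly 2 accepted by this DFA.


All strings of length 2: 4 total
Accepted: 0

None


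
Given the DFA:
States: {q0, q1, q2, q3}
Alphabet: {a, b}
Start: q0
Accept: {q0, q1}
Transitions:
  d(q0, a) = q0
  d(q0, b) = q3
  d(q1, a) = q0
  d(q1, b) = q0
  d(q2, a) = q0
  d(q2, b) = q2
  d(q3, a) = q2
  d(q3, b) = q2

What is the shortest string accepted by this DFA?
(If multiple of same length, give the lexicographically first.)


BFS by string length (lex-first path to each state shown):
  len 0: q0<-""
Found accept state at length 0.

"" (empty string)


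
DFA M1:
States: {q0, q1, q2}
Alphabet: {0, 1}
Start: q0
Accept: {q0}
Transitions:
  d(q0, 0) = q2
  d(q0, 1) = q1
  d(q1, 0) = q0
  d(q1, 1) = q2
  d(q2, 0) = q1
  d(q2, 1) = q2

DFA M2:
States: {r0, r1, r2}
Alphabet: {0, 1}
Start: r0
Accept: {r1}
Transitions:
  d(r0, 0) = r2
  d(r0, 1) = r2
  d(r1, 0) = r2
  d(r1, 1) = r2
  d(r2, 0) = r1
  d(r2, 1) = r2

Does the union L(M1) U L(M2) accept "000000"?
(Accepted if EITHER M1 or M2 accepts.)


M1: final=q0 accepted=True
M2: final=r1 accepted=True

Yes, union accepts


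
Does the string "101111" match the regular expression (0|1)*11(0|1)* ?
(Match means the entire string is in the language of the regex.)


|string| = 6; first = '1'; last = '1'

Yes, "101111" matches (0|1)*11(0|1)*


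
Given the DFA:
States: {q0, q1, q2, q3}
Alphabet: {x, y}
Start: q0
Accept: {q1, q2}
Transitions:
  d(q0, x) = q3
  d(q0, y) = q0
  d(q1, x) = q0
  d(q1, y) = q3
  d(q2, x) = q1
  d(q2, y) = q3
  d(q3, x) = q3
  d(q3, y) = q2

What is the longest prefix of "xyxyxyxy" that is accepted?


Run the DFA, marking each prefix where the state is accepting:
  "" -> q0 [reject]
  "x" -> q3 [reject]
  "xy" -> q2 [accept]
  "xyx" -> q1 [accept]
  "xyxy" -> q3 [reject]
  "xyxyx" -> q3 [reject]
  "xyxyxy" -> q2 [accept]
  "xyxyxyx" -> q1 [accept]
  "xyxyxyxy" -> q3 [reject]

"xyxyxyx"


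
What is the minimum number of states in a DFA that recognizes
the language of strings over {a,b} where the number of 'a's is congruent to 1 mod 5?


States track (count of 'a') mod 5.
Need 5 states: one per remainder 0..4; accept = remainder 1.

5


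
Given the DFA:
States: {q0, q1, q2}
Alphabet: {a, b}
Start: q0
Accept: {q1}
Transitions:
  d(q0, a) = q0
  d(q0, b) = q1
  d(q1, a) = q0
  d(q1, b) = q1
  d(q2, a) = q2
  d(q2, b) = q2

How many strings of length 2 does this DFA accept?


Enumerating all length-2 strings:
  "aa" -> q0 [reject]
  "ab" -> q1 [accept]
  "ba" -> q0 [reject]
  "bb" -> q1 [accept]

2 out of 4


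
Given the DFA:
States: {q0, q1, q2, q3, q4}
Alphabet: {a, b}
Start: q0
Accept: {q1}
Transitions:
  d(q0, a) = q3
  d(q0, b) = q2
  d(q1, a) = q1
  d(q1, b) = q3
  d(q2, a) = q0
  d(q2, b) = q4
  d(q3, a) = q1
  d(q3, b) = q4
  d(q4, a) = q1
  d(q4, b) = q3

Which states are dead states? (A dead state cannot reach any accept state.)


Forward reachability from each state:
  q0 -> reaches accept state q1 (live)
  q1 -> reaches accept state q1 (live)
  q2 -> reaches accept state q1 (live)
  q3 -> reaches accept state q1 (live)
  q4 -> reaches accept state q1 (live)

None (all states can reach an accept state)


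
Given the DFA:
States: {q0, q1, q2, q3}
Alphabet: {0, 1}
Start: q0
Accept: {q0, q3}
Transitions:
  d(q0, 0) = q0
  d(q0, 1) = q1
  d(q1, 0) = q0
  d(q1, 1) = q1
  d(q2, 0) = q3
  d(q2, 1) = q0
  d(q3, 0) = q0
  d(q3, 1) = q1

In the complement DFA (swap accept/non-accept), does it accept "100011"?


Trace: q0 -> q1 -> q0 -> q0 -> q0 -> q1 -> q1
Final: q1
Original accept: {q0, q3}
Complement: q1 is not in original accept

Yes, complement accepts (original rejects)


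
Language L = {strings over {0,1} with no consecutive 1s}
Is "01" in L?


'11' does not occur

Yes, "01" is in L


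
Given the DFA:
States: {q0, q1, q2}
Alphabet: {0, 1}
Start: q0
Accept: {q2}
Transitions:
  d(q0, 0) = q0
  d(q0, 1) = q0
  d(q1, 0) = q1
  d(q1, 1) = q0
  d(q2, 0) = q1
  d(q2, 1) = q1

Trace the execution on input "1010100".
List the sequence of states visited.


Input: 1010100
d(q0, 1) = q0
d(q0, 0) = q0
d(q0, 1) = q0
d(q0, 0) = q0
d(q0, 1) = q0
d(q0, 0) = q0
d(q0, 0) = q0


q0 -> q0 -> q0 -> q0 -> q0 -> q0 -> q0 -> q0


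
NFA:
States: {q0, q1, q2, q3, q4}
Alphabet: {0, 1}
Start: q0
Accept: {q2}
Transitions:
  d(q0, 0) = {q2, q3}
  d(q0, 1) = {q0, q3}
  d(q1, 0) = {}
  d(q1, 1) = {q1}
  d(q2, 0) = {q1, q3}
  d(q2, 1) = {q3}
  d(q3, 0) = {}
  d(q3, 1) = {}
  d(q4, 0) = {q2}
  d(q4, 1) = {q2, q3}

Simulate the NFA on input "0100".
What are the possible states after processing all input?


Start: {q0}
  --0--> {q2, q3}
  --1--> {q3}
  --0--> {}
  --0--> {}

{} (empty set, no valid transitions)


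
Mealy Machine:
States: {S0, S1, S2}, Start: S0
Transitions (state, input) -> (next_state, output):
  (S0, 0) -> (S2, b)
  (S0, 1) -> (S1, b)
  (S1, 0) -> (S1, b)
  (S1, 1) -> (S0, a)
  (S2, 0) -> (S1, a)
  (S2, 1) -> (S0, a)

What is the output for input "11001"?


Step-by-step:
  (S0, 1) -> (S1, b)
  (S1, 1) -> (S0, a)
  (S0, 0) -> (S2, b)
  (S2, 0) -> (S1, a)
  (S1, 1) -> (S0, a)

"babaa"


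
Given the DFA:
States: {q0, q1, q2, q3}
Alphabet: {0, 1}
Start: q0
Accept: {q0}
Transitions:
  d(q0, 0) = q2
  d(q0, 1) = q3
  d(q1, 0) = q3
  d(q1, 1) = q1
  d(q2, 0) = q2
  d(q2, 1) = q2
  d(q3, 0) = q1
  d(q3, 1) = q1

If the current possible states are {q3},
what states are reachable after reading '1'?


Apply transition on '1' from each current state:
  d(q3, 1) = q1

{q1}


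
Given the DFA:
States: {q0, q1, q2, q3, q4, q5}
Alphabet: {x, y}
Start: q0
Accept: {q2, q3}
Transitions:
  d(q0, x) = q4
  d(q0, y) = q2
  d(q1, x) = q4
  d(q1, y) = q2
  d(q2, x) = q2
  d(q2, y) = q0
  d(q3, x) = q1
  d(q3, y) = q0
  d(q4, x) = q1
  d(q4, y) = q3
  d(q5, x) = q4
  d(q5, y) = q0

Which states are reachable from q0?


BFS from q0:
  layer 0: {q0}
  layer 1: {q2, q4}
  layer 2: {q1, q3}

{q0, q1, q2, q3, q4}


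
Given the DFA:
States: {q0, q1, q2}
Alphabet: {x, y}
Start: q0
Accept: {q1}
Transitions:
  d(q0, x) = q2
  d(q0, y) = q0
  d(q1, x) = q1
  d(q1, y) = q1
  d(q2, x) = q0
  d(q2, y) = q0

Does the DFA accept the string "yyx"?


Trace: q0 -> q0 -> q0 -> q2
Final state: q2
Accept states: {q1}

No, rejected (final state q2 is not an accept state)


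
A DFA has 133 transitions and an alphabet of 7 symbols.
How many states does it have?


Each state has exactly one transition per symbol.
states = transitions / |alphabet| = 133 / 7 = 19

19


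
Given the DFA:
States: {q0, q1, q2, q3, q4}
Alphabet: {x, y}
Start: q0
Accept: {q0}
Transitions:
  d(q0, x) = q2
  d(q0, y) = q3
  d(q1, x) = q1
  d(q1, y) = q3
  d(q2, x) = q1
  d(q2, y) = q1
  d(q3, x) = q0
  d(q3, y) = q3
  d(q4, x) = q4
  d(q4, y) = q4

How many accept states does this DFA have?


Accept states listed: {q0}
Counting: q0(1)

1


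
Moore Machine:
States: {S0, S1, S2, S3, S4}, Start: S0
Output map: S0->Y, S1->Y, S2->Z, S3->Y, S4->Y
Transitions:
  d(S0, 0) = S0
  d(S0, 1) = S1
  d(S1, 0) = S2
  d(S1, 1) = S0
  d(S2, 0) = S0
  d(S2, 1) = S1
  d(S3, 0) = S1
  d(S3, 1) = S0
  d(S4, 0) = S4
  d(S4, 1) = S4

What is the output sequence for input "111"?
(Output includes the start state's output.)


Start: S0 (output Y)
  --1--> S1 (output Y)
  --1--> S0 (output Y)
  --1--> S1 (output Y)

"YYYY"


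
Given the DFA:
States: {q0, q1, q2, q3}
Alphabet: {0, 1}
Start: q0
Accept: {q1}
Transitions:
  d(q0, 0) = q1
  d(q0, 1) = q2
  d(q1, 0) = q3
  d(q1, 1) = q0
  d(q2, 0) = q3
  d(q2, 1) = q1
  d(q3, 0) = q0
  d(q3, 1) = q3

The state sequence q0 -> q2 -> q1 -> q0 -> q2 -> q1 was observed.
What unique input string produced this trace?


Trace back each transition to find the symbol:
  q0 --[1]--> q2
  q2 --[1]--> q1
  q1 --[1]--> q0
  q0 --[1]--> q2
  q2 --[1]--> q1

"11111"


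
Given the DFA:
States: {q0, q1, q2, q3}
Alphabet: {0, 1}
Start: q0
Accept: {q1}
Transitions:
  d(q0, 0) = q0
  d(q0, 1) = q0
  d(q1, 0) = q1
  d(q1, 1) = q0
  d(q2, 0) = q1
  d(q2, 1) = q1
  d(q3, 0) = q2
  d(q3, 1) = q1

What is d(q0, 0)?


Looking up transition d(q0, 0)

q0


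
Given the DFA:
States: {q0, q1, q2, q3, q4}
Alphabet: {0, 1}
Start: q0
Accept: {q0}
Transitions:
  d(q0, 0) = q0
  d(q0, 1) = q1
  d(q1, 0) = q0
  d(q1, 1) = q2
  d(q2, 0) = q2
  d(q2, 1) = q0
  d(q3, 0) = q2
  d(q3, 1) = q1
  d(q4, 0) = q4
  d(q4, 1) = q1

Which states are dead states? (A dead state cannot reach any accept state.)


Forward reachability from each state:
  q0 -> reaches accept state q0 (live)
  q1 -> reaches accept state q0 (live)
  q2 -> reaches accept state q0 (live)
  q3 -> reaches accept state q0 (live)
  q4 -> reaches accept state q0 (live)

None (all states can reach an accept state)


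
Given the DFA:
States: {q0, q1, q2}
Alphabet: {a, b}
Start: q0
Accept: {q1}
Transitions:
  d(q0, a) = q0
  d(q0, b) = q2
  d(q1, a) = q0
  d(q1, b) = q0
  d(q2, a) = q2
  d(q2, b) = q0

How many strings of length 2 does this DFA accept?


Enumerating all length-2 strings:
  "aa" -> q0 [reject]
  "ab" -> q2 [reject]
  "ba" -> q2 [reject]
  "bb" -> q0 [reject]

0 out of 4


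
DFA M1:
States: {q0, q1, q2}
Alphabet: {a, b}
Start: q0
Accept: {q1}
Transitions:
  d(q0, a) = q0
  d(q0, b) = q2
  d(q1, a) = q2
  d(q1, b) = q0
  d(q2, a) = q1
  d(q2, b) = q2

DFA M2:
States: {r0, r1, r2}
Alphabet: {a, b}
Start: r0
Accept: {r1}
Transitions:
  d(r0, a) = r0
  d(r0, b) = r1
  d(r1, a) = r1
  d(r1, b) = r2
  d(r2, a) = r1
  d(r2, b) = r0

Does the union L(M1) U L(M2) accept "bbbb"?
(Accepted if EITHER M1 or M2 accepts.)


M1: final=q2 accepted=False
M2: final=r1 accepted=True

Yes, union accepts


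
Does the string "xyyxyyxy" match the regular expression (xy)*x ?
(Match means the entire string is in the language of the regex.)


|string| = 8; first = 'x'; last = 'y'

No, "xyyxyyxy" does not match (xy)*x


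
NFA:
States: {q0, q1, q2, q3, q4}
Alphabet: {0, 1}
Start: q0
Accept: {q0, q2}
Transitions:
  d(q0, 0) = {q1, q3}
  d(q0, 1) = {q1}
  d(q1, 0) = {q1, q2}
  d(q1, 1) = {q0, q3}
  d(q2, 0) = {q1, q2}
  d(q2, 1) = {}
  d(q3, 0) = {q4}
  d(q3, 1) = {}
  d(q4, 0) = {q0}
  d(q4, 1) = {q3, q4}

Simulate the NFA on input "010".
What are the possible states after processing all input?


Start: {q0}
  --0--> {q1, q3}
  --1--> {q0, q3}
  --0--> {q1, q3, q4}

{q1, q3, q4}


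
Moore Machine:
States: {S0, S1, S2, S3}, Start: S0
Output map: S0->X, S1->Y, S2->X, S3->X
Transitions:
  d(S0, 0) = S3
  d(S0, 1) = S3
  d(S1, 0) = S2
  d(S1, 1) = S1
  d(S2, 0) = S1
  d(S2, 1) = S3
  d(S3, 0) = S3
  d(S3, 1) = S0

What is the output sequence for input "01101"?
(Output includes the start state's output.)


Start: S0 (output X)
  --0--> S3 (output X)
  --1--> S0 (output X)
  --1--> S3 (output X)
  --0--> S3 (output X)
  --1--> S0 (output X)

"XXXXXX"


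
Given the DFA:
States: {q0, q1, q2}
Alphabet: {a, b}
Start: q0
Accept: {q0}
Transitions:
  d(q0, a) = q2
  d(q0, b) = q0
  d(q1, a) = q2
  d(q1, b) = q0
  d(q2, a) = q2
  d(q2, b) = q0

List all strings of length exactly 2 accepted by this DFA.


All strings of length 2: 4 total
Accepted: 2

"ab", "bb"


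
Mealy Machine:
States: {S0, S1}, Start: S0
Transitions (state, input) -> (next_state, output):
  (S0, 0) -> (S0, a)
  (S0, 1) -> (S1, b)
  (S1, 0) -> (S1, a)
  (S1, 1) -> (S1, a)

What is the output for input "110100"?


Step-by-step:
  (S0, 1) -> (S1, b)
  (S1, 1) -> (S1, a)
  (S1, 0) -> (S1, a)
  (S1, 1) -> (S1, a)
  (S1, 0) -> (S1, a)
  (S1, 0) -> (S1, a)

"baaaaa"


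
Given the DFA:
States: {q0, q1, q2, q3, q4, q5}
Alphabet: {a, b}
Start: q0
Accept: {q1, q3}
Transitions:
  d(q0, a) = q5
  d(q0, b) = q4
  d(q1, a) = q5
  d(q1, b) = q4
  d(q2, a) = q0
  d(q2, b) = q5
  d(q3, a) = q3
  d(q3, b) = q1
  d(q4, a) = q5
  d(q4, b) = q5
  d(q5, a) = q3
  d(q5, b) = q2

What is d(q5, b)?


Looking up transition d(q5, b)

q2


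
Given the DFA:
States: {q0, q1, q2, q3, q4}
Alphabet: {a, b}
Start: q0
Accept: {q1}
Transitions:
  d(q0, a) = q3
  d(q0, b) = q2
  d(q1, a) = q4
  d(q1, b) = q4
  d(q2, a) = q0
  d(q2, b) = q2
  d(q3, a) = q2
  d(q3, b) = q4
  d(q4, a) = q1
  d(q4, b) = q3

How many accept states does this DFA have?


Accept states listed: {q1}
Counting: q1(1)

1


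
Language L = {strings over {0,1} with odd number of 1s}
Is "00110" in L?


count('1') = 2; 2 mod 2 = 0

No, "00110" is not in L


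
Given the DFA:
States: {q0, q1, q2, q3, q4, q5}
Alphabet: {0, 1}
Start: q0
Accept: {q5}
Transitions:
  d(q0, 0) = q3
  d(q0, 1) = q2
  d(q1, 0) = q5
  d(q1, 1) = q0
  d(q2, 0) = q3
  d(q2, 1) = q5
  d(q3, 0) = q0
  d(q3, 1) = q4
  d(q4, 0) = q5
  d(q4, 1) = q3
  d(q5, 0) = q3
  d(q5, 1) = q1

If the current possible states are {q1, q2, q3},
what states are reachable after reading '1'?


Apply transition on '1' from each current state:
  d(q1, 1) = q0
  d(q2, 1) = q5
  d(q3, 1) = q4

{q0, q4, q5}


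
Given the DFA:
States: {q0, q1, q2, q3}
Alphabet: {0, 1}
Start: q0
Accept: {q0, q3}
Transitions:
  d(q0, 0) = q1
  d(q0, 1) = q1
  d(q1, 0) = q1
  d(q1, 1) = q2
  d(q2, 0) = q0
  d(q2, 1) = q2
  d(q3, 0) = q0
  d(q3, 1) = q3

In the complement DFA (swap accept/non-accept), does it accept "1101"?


Trace: q0 -> q1 -> q2 -> q0 -> q1
Final: q1
Original accept: {q0, q3}
Complement: q1 is not in original accept

Yes, complement accepts (original rejects)


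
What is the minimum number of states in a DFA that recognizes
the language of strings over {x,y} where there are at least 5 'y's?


States: count = 0, 1, ..., 4, and a final '>= 5' state.
Total: 5 + 1 = 6. Accept = '>= 5' state.

6


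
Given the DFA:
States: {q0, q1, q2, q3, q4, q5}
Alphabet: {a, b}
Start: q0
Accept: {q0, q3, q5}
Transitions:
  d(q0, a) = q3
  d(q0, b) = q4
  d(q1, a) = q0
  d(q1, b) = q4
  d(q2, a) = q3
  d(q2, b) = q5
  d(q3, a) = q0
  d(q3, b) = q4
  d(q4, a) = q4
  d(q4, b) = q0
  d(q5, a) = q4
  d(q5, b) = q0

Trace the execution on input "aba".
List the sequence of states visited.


Input: aba
d(q0, a) = q3
d(q3, b) = q4
d(q4, a) = q4


q0 -> q3 -> q4 -> q4


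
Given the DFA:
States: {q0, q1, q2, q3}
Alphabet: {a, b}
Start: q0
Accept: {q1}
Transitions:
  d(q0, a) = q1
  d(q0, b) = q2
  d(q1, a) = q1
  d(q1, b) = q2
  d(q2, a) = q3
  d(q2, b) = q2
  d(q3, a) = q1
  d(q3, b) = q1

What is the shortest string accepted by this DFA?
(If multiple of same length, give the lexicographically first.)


BFS by string length (lex-first path to each state shown):
  len 0: q0<-""
  len 1: q1<-"a", q2<-"b"
Found accept state at length 1.

"a"


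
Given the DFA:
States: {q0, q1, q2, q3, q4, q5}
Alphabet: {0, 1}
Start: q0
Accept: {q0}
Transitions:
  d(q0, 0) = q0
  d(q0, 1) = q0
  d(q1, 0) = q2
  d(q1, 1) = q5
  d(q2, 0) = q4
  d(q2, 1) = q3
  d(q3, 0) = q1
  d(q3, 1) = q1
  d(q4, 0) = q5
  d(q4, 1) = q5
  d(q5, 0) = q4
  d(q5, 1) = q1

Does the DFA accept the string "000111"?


Trace: q0 -> q0 -> q0 -> q0 -> q0 -> q0 -> q0
Final state: q0
Accept states: {q0}

Yes, accepted (final state q0 is an accept state)
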